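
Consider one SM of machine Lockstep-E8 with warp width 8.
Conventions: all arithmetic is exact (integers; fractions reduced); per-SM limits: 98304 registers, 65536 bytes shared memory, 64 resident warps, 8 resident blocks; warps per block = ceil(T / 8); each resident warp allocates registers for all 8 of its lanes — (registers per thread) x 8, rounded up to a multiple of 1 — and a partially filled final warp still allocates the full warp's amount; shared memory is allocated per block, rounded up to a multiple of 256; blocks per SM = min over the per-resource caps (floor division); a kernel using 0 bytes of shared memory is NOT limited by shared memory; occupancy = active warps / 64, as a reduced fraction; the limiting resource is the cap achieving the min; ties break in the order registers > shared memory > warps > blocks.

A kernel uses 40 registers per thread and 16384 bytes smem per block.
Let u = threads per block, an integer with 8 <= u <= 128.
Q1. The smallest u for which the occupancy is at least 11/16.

Answer: u = 81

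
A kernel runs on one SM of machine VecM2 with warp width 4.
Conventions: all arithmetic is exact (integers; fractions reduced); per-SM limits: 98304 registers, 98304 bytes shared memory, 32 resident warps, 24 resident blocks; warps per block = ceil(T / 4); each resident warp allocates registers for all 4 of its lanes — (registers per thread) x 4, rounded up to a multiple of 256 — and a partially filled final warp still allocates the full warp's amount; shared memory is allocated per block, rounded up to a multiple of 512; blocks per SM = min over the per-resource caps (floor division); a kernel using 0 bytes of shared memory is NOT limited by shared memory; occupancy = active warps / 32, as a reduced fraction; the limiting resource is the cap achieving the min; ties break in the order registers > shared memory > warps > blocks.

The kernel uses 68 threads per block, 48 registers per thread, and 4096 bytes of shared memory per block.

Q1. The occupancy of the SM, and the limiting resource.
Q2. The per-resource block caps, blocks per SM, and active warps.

Answer: occupancy 17/32, limited by warps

registers: 22 blocks
shared memory: 24 blocks
warps: 1 block
blocks: 24 blocks

Answer: 1 block, 17 active warps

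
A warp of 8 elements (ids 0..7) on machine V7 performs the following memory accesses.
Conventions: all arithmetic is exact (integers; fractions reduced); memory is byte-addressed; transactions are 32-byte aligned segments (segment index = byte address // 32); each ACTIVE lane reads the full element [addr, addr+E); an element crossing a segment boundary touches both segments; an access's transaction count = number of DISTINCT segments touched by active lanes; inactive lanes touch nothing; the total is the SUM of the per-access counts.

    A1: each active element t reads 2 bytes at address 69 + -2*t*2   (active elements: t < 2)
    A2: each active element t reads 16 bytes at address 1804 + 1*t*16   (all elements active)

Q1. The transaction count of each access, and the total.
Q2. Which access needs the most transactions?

A1: 1 transaction
A2: 5 transactions

Answer: 1,5; total 6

Answer: A2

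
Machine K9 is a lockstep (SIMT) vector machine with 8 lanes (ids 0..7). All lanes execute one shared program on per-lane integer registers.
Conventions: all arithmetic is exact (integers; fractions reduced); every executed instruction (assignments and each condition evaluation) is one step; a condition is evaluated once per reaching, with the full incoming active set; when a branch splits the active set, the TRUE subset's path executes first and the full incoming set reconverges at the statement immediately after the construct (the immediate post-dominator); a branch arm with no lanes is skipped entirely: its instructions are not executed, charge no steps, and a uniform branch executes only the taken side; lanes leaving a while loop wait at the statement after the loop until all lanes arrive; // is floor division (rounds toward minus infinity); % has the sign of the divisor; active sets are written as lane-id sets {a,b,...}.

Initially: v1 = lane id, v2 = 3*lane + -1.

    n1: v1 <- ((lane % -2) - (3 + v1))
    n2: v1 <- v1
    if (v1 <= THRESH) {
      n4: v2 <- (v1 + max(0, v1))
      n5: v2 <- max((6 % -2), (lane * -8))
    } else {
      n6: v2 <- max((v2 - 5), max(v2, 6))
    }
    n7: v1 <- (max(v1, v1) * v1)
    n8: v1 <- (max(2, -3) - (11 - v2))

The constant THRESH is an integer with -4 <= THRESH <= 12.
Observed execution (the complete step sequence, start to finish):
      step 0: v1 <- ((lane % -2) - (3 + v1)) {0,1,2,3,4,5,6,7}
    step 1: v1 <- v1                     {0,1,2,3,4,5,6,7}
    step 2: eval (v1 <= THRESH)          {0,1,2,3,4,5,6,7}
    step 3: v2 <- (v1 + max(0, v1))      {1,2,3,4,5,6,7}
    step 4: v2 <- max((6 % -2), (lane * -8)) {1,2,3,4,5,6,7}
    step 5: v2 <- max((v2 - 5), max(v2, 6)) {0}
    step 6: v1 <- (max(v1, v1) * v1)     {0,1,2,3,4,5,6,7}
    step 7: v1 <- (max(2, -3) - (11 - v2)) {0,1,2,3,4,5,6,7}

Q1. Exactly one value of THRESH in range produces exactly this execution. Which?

Answer: THRESH = -4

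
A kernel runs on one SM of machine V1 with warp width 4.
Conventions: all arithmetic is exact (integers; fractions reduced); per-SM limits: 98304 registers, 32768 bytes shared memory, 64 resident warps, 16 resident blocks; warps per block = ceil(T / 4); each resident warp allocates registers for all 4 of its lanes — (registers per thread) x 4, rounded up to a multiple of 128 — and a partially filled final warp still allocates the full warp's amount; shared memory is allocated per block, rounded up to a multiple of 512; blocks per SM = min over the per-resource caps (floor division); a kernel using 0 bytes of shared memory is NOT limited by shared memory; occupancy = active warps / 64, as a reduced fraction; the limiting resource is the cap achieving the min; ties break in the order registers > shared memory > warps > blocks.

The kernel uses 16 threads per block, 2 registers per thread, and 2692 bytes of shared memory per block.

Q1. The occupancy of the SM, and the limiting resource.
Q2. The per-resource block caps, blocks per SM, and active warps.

Answer: occupancy 5/8, limited by shared memory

registers: 192 blocks
shared memory: 10 blocks
warps: 16 blocks
blocks: 16 blocks

Answer: 10 blocks, 40 active warps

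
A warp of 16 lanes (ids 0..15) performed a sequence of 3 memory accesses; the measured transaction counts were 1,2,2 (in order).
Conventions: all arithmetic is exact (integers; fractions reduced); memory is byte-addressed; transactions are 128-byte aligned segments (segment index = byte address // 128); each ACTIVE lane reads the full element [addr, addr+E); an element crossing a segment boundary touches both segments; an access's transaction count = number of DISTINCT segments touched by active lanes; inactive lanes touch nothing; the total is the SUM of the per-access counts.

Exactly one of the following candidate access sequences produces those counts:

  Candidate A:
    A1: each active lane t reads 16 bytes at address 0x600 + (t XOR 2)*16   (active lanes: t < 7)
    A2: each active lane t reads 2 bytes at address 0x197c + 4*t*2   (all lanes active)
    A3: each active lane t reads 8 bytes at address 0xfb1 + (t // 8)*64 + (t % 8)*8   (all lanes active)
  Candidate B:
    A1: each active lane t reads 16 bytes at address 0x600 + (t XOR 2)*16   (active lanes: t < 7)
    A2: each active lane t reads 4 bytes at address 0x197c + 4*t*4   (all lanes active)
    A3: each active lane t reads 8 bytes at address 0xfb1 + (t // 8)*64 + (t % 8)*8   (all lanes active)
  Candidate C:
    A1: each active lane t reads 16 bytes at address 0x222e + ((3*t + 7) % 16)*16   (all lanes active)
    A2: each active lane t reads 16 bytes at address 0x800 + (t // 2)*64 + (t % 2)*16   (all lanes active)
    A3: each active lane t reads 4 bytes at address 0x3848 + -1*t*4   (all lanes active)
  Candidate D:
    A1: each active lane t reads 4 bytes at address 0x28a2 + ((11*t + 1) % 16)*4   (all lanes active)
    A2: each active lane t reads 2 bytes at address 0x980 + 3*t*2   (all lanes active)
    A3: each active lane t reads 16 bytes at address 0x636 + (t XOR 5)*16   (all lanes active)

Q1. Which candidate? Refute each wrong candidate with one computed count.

B: A2 gives 3 transactions, not 2
C: A1 gives 3 transactions, not 1
D: A2 gives 1 transaction, not 2
A: all counts match (1,2,2)

Answer: A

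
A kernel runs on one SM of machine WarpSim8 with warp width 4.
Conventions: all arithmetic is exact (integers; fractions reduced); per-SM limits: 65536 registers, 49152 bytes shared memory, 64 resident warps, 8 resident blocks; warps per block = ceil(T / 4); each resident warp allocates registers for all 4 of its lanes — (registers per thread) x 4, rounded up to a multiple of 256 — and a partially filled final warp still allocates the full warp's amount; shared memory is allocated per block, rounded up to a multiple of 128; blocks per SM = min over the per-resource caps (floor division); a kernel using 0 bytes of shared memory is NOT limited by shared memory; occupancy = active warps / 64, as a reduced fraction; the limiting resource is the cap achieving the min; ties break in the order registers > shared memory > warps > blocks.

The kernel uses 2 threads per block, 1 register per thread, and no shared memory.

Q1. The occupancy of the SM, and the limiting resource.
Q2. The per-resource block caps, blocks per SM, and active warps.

Answer: occupancy 1/8, limited by blocks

registers: 256 blocks
shared memory: no limit (kernel uses none)
warps: 64 blocks
blocks: 8 blocks

Answer: 8 blocks, 8 active warps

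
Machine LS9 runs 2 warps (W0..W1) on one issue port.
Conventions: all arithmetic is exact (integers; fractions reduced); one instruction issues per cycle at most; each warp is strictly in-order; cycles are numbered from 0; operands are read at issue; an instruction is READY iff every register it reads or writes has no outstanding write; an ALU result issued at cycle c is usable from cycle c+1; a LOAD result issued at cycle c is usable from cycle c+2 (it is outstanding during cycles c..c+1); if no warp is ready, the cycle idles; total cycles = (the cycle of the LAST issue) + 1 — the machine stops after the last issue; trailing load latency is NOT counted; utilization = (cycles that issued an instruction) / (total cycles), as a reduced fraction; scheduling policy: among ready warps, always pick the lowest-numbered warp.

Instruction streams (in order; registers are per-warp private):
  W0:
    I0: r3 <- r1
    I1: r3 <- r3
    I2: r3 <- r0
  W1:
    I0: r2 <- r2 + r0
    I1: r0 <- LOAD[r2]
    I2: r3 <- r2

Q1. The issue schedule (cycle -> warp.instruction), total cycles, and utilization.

cycle 0: W0.I0
cycle 1: W0.I1
cycle 2: W0.I2
cycle 3: W1.I0
cycle 4: W1.I1
cycle 5: W1.I2

Answer: 6 cycles, utilization 1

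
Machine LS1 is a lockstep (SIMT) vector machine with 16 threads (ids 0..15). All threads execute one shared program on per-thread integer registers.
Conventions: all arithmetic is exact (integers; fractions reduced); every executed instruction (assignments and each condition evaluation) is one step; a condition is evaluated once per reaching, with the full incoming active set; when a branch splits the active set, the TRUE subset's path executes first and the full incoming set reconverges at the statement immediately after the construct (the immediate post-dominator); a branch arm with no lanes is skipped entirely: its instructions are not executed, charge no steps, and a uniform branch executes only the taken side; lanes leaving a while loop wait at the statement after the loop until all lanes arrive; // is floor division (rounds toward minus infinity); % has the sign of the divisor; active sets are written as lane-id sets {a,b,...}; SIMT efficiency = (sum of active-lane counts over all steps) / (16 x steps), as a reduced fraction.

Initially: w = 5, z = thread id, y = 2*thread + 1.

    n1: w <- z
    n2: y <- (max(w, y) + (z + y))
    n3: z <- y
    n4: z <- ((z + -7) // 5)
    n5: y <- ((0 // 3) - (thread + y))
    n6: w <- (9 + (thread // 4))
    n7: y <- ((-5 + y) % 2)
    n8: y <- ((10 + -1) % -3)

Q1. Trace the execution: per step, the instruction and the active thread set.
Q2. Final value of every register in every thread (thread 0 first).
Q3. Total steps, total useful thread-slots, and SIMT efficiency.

step 0: w <- z                       {0,1,2,3,4,5,6,7,8,9,10,11,12,13,14,15}
step 1: y <- (max(w, y) + (z + y))   {0,1,2,3,4,5,6,7,8,9,10,11,12,13,14,15}
step 2: z <- y                       {0,1,2,3,4,5,6,7,8,9,10,11,12,13,14,15}
step 3: z <- ((z + -7) // 5)         {0,1,2,3,4,5,6,7,8,9,10,11,12,13,14,15}
step 4: y <- ((0 // 3) - (thread + y)) {0,1,2,3,4,5,6,7,8,9,10,11,12,13,14,15}
step 5: w <- (9 + (thread // 4))     {0,1,2,3,4,5,6,7,8,9,10,11,12,13,14,15}
step 6: y <- ((-5 + y) % 2)          {0,1,2,3,4,5,6,7,8,9,10,11,12,13,14,15}
step 7: y <- ((10 + -1) % -3)        {0,1,2,3,4,5,6,7,8,9,10,11,12,13,14,15}

Answer: 8 steps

w: 9,9,9,9,10,10,10,10,11,11,11,11,12,12,12,12
z: -1,0,1,2,3,4,5,6,7,8,9,10,11,12,13,14
y: 0,0,0,0,0,0,0,0,0,0,0,0,0,0,0,0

steps = 8; useful = 128; efficiency = 128/128 = 1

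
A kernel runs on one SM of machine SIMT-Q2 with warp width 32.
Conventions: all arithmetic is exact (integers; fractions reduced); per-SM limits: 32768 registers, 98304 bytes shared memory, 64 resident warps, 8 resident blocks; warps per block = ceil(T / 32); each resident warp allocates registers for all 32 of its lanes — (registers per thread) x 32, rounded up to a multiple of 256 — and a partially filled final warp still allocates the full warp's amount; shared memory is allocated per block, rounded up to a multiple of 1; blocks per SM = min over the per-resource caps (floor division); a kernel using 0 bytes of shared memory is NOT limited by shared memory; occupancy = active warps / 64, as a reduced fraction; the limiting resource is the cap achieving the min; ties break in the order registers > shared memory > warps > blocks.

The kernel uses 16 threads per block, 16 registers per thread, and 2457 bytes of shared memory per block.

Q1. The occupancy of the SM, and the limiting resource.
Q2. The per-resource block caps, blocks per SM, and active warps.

Answer: occupancy 1/8, limited by blocks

registers: 64 blocks
shared memory: 40 blocks
warps: 64 blocks
blocks: 8 blocks

Answer: 8 blocks, 8 active warps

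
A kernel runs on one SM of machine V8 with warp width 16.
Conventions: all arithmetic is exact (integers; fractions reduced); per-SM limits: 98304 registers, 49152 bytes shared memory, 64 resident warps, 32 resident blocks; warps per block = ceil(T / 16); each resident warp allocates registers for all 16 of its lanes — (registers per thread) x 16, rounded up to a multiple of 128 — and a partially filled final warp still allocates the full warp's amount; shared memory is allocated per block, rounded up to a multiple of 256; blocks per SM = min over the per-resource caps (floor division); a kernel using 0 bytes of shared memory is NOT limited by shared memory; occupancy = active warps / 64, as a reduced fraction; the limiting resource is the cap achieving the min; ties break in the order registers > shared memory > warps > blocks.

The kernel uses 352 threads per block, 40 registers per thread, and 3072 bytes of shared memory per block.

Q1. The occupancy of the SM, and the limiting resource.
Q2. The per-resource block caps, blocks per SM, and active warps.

Answer: occupancy 11/16, limited by warps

registers: 6 blocks
shared memory: 16 blocks
warps: 2 blocks
blocks: 32 blocks

Answer: 2 blocks, 44 active warps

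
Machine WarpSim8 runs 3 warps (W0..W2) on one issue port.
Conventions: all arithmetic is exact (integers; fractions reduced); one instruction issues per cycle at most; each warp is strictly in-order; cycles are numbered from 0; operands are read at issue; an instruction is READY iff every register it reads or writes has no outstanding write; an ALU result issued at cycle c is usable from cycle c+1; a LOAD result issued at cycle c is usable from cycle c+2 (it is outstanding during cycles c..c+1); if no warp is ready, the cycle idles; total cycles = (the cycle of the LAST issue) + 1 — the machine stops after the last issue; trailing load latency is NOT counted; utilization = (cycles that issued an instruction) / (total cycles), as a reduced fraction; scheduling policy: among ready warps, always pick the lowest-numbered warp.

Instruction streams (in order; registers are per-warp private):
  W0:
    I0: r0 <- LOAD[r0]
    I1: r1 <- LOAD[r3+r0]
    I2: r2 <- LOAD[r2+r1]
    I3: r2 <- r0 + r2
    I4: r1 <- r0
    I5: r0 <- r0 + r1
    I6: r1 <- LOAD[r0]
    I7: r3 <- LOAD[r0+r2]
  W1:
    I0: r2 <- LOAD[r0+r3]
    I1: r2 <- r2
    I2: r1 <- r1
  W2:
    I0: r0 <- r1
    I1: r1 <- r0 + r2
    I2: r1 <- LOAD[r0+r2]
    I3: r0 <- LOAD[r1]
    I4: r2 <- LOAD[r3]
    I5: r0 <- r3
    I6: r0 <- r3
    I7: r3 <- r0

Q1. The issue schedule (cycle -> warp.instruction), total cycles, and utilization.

cycle 0: W0.I0
cycle 1: W1.I0
cycle 2: W0.I1
cycle 3: W1.I1
cycle 4: W0.I2
cycle 5: W1.I2
cycle 6: W0.I3
cycle 7: W0.I4
cycle 8: W0.I5
cycle 9: W0.I6
cycle 10: W0.I7
cycle 11: W2.I0
cycle 12: W2.I1
cycle 13: W2.I2
cycle 14: idle
cycle 15: W2.I3
cycle 16: W2.I4
cycle 17: W2.I5
cycle 18: W2.I6
cycle 19: W2.I7

Answer: 20 cycles, utilization 19/20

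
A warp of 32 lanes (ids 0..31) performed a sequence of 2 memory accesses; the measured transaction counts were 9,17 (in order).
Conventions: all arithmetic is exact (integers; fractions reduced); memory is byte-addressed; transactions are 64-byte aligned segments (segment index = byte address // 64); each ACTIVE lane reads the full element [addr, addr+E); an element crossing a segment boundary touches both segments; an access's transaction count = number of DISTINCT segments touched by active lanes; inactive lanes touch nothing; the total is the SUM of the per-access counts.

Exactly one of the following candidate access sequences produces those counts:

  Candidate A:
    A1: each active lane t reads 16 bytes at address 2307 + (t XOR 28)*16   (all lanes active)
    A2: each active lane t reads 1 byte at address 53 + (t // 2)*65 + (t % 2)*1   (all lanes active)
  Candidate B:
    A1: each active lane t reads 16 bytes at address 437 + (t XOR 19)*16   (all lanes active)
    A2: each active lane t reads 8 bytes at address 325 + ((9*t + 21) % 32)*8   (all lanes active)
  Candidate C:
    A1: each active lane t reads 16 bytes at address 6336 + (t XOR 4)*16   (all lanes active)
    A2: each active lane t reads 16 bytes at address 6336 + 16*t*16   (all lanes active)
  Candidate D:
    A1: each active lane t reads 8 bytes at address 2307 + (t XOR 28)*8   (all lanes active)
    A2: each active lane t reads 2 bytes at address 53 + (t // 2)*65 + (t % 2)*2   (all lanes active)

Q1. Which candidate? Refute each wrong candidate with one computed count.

B: A2 gives 5 transactions, not 17
C: A1 gives 8 transactions, not 9
D: A1 gives 5 transactions, not 9
A: all counts match (9,17)

Answer: A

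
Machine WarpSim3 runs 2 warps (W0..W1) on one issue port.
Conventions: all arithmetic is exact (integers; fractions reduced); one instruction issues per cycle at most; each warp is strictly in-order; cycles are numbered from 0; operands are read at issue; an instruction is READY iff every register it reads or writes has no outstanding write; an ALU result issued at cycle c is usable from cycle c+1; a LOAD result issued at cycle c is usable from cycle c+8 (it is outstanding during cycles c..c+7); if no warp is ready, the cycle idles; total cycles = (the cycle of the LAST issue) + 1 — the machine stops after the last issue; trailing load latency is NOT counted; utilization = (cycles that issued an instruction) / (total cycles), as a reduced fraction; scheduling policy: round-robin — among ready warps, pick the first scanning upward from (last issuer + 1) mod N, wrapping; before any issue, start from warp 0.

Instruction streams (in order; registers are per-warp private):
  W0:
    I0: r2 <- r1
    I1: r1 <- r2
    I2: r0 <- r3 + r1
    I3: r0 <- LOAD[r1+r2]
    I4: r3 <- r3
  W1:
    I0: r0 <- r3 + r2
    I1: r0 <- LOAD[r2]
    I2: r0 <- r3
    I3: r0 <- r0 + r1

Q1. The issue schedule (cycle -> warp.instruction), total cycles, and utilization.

cycle 0: W0.I0
cycle 1: W1.I0
cycle 2: W0.I1
cycle 3: W1.I1
cycle 4: W0.I2
cycle 5: W0.I3
cycle 6: W0.I4
cycle 7: idle
cycle 8: idle
cycle 9: idle
cycle 10: idle
cycle 11: W1.I2
cycle 12: W1.I3

Answer: 13 cycles, utilization 9/13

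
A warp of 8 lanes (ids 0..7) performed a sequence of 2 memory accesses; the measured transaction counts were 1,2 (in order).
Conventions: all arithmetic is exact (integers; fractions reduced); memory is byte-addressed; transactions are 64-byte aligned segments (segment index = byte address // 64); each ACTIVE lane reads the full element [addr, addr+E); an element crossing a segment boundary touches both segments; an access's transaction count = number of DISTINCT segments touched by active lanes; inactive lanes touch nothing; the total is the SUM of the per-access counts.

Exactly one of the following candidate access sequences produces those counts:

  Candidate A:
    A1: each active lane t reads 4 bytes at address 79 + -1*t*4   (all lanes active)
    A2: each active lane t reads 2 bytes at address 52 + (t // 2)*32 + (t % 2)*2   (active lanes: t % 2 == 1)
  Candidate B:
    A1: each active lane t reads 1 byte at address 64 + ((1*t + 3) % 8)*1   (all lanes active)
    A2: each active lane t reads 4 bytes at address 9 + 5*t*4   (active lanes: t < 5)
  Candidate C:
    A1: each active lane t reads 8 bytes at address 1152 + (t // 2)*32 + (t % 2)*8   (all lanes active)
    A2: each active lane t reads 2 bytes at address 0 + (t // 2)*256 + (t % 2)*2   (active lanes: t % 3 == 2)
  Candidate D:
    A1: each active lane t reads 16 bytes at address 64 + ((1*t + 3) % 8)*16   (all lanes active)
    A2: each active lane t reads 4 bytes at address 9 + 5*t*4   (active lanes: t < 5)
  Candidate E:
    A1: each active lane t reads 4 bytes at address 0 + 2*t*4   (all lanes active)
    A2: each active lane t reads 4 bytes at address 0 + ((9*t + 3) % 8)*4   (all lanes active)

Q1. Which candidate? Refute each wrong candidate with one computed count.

A: A1 gives 2 transactions, not 1
C: A1 gives 2 transactions, not 1
D: A1 gives 2 transactions, not 1
E: A2 gives 1 transaction, not 2
B: all counts match (1,2)

Answer: B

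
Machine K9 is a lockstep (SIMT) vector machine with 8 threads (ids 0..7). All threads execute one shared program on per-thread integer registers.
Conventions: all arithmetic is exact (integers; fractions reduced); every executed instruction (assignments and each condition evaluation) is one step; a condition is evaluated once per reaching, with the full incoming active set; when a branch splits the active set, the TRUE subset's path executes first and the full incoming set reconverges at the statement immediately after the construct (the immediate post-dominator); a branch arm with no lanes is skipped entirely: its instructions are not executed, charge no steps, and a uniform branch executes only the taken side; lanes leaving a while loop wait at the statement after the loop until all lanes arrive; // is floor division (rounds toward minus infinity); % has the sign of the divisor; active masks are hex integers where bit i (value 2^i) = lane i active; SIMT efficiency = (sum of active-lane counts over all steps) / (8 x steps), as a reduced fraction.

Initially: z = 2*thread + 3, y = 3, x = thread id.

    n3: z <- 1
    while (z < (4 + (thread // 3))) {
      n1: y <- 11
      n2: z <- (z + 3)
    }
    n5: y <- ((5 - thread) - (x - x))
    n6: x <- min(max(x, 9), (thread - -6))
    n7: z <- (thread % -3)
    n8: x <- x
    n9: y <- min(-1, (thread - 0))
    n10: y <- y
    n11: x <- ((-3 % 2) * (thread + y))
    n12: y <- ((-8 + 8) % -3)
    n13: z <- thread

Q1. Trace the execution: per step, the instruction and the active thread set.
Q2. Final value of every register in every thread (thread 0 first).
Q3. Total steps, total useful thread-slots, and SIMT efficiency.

step 0: z <- 1                       0xff
step 1: eval (z < (4 + (thread // 3))) 0xff
step 2: y <- 11                      0xff
step 3: z <- (z + 3)                 0xff
step 4: eval (z < (4 + (thread // 3))) 0xff
step 5: y <- 11                      0xf8
step 6: z <- (z + 3)                 0xf8
step 7: eval (z < (4 + (thread // 3))) 0xf8
step 8: y <- ((5 - thread) - (x - x)) 0xff
step 9: x <- min(max(x, 9), (thread - -6)) 0xff
step 10: z <- (thread % -3)           0xff
step 11: x <- x                       0xff
step 12: y <- min(-1, (thread - 0))   0xff
step 13: y <- y                       0xff
step 14: x <- ((-3 % 2) * (thread + y)) 0xff
step 15: y <- ((-8 + 8) % -3)         0xff
step 16: z <- thread                  0xff

Answer: 17 steps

z: 0,1,2,3,4,5,6,7
y: 0,0,0,0,0,0,0,0
x: -1,0,1,2,3,4,5,6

steps = 17; useful = 127; efficiency = 127/136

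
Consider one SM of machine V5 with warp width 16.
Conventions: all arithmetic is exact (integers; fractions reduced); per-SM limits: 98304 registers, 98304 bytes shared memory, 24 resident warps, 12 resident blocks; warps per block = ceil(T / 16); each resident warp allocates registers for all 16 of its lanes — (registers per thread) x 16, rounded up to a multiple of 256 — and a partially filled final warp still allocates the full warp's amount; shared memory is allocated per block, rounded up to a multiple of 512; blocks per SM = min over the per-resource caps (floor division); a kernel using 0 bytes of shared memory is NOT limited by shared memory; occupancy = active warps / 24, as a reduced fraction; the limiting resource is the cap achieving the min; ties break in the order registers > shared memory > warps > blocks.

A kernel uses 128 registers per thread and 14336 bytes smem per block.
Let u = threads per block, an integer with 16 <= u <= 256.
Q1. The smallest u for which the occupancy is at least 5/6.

Answer: u = 49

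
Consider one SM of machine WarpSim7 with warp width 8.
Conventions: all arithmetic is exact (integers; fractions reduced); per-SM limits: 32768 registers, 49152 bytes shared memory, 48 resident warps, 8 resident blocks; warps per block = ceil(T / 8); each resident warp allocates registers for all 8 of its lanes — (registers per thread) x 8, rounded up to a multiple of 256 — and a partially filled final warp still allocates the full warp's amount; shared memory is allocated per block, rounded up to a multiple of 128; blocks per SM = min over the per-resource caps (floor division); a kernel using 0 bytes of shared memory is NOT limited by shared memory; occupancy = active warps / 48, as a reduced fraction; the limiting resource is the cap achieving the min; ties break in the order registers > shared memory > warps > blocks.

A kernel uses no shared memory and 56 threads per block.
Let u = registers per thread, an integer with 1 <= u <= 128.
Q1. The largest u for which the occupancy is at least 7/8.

Answer: u = 96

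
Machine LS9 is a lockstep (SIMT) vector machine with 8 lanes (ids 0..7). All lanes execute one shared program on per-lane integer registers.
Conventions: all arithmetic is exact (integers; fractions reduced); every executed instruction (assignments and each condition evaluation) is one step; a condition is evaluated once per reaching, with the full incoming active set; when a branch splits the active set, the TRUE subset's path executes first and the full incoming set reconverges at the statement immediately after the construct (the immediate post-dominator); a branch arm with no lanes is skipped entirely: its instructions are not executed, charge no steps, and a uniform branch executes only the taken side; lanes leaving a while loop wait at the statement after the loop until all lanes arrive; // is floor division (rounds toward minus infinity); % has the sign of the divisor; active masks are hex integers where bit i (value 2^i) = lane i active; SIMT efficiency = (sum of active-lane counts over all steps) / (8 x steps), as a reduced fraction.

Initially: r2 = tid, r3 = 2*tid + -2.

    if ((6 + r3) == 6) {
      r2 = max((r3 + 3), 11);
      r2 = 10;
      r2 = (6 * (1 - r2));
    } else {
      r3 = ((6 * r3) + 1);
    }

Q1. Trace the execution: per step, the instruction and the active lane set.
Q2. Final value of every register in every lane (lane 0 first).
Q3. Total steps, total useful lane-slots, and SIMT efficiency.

step 0: eval ((6 + r3) == 6)         0xff
step 1: r2 <- max((r3 + 3), 11)      0x02
step 2: r2 <- 10                     0x02
step 3: r2 <- (6 * (1 - r2))         0x02
step 4: r3 <- ((6 * r3) + 1)         0xfd

Answer: 5 steps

r2: 0,-54,2,3,4,5,6,7
r3: -11,0,13,25,37,49,61,73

steps = 5; useful = 18; efficiency = 18/40 = 9/20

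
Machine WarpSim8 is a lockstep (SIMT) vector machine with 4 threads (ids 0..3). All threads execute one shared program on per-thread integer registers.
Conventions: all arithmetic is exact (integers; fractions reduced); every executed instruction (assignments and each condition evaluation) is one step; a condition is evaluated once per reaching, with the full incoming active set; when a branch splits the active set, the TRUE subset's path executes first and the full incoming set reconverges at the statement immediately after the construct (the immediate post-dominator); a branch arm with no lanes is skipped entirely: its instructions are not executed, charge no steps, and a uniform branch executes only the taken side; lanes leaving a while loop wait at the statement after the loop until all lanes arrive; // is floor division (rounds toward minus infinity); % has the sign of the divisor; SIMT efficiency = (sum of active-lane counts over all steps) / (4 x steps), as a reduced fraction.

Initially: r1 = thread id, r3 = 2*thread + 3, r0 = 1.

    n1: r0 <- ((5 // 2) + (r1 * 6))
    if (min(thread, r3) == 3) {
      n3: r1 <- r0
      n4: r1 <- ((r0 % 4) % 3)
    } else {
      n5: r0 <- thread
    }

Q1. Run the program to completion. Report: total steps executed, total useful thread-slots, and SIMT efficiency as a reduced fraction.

Answer: 5 steps, 13 useful, 13/20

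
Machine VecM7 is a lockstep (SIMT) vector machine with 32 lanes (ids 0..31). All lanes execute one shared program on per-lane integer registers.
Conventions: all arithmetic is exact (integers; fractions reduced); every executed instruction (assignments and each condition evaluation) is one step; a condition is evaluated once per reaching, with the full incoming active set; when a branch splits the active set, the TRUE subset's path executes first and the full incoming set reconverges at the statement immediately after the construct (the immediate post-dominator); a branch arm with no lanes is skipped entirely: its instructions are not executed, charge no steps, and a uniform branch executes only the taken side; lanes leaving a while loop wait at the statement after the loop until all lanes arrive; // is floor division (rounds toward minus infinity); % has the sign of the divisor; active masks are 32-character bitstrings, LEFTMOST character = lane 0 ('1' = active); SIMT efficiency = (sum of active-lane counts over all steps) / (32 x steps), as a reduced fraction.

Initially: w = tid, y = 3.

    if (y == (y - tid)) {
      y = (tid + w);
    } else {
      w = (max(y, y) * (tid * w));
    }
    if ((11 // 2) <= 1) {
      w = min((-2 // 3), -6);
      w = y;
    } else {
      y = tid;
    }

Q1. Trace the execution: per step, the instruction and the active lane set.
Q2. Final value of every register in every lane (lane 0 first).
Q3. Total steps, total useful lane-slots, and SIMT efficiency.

step 0: eval (y == (y - tid))        11111111111111111111111111111111
step 1: y <- (tid + w)               10000000000000000000000000000000
step 2: w <- (max(y, y) * (tid * w)) 01111111111111111111111111111111
step 3: eval ((11 // 2) <= 1)        11111111111111111111111111111111
step 4: y <- tid                     11111111111111111111111111111111

Answer: 5 steps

w: 0,3,12,27,48,75,108,147,192,243,300,363,432,507,588,675,768,867,972,1083,1200,1323,1452,1587,1728,1875,2028,2187,2352,2523,2700,2883
y: 0,1,2,3,4,5,6,7,8,9,10,11,12,13,14,15,16,17,18,19,20,21,22,23,24,25,26,27,28,29,30,31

steps = 5; useful = 128; efficiency = 128/160 = 4/5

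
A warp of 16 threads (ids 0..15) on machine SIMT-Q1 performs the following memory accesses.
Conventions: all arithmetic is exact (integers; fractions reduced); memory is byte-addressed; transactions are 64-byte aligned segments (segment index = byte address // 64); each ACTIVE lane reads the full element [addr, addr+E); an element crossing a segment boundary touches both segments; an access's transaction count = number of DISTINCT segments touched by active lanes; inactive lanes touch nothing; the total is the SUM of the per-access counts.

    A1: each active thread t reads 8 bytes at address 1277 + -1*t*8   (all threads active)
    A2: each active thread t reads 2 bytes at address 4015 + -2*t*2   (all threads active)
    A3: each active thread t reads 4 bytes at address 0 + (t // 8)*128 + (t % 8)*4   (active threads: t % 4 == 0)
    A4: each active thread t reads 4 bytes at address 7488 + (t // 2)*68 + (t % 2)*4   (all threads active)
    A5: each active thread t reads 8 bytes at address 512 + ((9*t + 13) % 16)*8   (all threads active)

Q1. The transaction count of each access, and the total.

A1: 3 transactions
A2: 2 transactions
A3: 2 transactions
A4: 8 transactions
A5: 2 transactions

Answer: 3,2,2,8,2; total 17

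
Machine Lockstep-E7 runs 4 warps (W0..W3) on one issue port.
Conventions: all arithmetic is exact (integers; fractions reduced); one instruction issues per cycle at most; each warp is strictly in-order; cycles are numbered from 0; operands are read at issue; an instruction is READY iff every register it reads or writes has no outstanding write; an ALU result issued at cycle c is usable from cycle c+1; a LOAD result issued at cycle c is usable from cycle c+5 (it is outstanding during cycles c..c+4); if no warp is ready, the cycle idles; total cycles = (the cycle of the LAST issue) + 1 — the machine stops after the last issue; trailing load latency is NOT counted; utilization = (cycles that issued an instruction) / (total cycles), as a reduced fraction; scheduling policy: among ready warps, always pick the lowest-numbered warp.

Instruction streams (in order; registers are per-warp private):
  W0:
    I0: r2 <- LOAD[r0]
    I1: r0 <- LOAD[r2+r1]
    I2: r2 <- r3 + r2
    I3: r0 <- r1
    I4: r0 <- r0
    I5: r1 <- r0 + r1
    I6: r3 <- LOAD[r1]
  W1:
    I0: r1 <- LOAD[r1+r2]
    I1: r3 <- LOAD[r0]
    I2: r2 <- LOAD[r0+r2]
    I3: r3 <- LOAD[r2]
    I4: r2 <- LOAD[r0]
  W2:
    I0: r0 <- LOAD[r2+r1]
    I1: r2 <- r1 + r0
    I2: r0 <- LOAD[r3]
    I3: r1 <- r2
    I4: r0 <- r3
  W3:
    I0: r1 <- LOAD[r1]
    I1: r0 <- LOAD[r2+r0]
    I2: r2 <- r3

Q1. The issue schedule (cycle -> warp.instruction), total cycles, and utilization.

cycle 0: W0.I0
cycle 1: W1.I0
cycle 2: W1.I1
cycle 3: W1.I2
cycle 4: W2.I0
cycle 5: W0.I1
cycle 6: W0.I2
cycle 7: W3.I0
cycle 8: W1.I3
cycle 9: W1.I4
cycle 10: W0.I3
cycle 11: W0.I4
cycle 12: W0.I5
cycle 13: W0.I6
cycle 14: W2.I1
cycle 15: W2.I2
cycle 16: W2.I3
cycle 17: W3.I1
cycle 18: W3.I2
cycle 19: idle
cycle 20: W2.I4

Answer: 21 cycles, utilization 20/21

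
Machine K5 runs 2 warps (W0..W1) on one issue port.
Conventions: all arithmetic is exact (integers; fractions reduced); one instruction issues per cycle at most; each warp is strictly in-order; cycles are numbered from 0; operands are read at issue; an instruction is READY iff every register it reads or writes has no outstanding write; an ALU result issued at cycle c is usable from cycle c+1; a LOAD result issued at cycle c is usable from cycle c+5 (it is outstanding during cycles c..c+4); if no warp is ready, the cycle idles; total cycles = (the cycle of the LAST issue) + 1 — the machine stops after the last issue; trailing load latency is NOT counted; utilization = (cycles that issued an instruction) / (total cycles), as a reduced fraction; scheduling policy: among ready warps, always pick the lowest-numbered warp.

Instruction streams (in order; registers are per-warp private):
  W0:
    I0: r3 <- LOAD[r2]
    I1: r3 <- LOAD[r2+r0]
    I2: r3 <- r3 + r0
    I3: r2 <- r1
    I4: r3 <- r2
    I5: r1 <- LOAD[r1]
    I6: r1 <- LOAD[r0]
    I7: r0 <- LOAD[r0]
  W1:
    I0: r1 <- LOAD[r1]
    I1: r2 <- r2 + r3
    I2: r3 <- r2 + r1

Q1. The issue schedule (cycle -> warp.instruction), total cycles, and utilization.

cycle 0: W0.I0
cycle 1: W1.I0
cycle 2: W1.I1
cycle 3: idle
cycle 4: idle
cycle 5: W0.I1
cycle 6: W1.I2
cycle 7: idle
cycle 8: idle
cycle 9: idle
cycle 10: W0.I2
cycle 11: W0.I3
cycle 12: W0.I4
cycle 13: W0.I5
cycle 14: idle
cycle 15: idle
cycle 16: idle
cycle 17: idle
cycle 18: W0.I6
cycle 19: W0.I7

Answer: 20 cycles, utilization 11/20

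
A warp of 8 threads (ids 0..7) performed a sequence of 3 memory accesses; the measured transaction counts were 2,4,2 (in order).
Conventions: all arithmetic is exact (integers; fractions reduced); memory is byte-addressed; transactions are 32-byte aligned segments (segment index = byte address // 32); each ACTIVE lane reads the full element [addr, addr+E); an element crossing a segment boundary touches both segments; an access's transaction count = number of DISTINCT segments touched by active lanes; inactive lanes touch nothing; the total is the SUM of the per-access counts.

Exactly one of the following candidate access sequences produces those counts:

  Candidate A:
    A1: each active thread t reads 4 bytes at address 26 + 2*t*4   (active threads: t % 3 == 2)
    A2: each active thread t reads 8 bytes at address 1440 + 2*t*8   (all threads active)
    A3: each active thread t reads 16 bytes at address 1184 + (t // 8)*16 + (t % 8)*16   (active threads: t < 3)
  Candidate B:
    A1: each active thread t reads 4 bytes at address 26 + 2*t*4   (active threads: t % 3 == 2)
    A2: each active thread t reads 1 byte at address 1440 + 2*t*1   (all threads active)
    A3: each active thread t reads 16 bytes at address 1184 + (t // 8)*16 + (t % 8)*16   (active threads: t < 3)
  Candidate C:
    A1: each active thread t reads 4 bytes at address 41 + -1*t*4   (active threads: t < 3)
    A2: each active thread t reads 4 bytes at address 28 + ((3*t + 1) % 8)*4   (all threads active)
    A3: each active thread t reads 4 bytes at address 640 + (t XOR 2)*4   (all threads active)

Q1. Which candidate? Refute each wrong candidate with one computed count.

B: A2 gives 1 transaction, not 4
C: A1 gives 1 transaction, not 2
A: all counts match (2,4,2)

Answer: A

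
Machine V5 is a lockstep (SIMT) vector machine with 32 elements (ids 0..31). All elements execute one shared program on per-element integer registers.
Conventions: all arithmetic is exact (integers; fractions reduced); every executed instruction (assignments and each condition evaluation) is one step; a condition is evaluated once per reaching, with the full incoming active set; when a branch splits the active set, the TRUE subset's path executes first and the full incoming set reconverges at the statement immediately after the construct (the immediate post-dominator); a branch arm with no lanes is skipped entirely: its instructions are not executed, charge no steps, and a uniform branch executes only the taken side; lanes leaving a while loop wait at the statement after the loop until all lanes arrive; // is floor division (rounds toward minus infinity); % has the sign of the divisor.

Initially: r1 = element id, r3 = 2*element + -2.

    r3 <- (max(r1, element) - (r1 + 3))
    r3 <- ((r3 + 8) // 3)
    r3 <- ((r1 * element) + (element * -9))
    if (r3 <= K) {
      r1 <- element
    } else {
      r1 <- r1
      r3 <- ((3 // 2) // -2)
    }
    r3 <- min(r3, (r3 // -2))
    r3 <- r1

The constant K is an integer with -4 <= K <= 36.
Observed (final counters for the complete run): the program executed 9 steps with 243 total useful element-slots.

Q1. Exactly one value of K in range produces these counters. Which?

Answer: K = 36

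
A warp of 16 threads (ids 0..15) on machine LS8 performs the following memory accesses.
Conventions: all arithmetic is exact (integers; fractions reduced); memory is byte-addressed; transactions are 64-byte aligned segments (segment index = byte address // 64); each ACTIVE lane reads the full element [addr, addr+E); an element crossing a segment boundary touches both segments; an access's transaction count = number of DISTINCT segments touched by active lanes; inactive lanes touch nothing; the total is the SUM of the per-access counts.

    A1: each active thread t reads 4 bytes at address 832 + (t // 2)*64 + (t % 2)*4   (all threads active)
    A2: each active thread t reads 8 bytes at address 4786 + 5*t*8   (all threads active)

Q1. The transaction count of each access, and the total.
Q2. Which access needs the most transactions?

A1: 8 transactions
A2: 11 transactions

Answer: 8,11; total 19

Answer: A2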